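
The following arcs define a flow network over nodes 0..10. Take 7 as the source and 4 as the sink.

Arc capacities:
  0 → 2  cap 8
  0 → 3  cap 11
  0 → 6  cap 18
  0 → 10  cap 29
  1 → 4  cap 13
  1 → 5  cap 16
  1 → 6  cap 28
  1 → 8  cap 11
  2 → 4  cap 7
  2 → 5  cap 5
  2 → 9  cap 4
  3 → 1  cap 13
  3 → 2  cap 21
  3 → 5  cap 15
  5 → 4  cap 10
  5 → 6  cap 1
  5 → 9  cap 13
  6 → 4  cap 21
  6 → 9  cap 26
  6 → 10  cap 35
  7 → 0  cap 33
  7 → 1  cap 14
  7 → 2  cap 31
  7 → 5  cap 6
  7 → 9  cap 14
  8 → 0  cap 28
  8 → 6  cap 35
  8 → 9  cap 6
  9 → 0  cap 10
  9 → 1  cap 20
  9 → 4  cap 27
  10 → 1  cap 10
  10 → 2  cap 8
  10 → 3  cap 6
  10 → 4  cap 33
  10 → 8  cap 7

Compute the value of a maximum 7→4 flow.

Maximum flow value: 83

augment #1: 7→1→4 bottleneck 13, total now 13
augment #2: 7→2→4 bottleneck 7, total now 20
augment #3: 7→5→4 bottleneck 6, total now 26
augment #4: 7→9→4 bottleneck 14, total now 40
augment #5: 7→0→6→4 bottleneck 18, total now 58
augment #6: 7→0→10→4 bottleneck 15, total now 73
augment #7: 7→1→5→4 bottleneck 1, total now 74
augment #8: 7→2→5→4 bottleneck 3, total now 77
augment #9: 7→2→9→4 bottleneck 4, total now 81
augment #10: 7→2→5→6→4 bottleneck 1, total now 82
augment #11: 7→2→5→9→4 bottleneck 1, total now 83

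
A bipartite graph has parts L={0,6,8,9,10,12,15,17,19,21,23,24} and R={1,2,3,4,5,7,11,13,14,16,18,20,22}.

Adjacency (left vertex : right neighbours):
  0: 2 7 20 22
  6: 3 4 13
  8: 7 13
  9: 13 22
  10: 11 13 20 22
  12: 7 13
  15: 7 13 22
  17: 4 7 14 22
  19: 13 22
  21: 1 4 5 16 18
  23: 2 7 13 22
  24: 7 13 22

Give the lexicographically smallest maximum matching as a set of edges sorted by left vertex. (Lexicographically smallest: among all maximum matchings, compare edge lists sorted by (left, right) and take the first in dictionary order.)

|M| = 9 (so the lex-smallest maximum matching has 9 edges)
process left vertices in ascending order; for each, take the smallest-labelled available neighbour that still permits 9 edges overall, or leave it unmatched if none does
lex-smallest matching: {0-20, 6-3, 8-7, 9-13, 10-11, 15-22, 17-4, 21-1, 23-2}

Lex-smallest maximum matching: {(0,20), (6,3), (8,7), (9,13), (10,11), (15,22), (17,4), (21,1), (23,2)}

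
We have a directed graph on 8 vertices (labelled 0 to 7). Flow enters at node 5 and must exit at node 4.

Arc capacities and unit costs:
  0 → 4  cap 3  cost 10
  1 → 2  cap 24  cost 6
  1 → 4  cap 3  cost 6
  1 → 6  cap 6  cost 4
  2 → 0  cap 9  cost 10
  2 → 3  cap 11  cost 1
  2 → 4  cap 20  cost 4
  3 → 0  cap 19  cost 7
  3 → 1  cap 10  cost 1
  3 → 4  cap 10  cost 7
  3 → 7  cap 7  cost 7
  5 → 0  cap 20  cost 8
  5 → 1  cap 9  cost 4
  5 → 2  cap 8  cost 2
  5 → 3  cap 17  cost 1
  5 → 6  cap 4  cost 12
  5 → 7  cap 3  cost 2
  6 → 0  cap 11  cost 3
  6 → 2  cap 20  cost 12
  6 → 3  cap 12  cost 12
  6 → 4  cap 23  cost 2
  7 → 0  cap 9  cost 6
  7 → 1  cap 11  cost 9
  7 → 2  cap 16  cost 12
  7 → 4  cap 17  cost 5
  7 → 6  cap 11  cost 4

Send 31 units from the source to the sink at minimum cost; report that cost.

Minimum cost for 31 units: 239

shortest-cost path #1: 5→2→4 push 8 @ unit cost 6 (adds 48)
shortest-cost path #2: 5→7→4 push 3 @ unit cost 7 (adds 21)
shortest-cost path #3: 5→3→4 push 10 @ unit cost 8 (adds 80)
shortest-cost path #4: 5→3→1→4 push 3 @ unit cost 8 (adds 24)
shortest-cost path #5: 5→3→1→6→4 push 4 @ unit cost 8 (adds 32)
shortest-cost path #6: 5→1→6→4 push 2 @ unit cost 10 (adds 20)
shortest-cost path #7: 5→6→4 push 1 @ unit cost 14 (adds 14)
total cost = 239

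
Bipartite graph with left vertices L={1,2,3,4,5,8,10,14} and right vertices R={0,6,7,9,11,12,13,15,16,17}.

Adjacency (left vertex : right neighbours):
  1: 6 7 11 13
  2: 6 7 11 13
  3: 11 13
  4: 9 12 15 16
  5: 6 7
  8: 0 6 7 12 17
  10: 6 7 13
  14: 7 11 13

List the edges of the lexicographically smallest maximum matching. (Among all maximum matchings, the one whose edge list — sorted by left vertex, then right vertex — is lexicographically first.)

Lex-smallest maximum matching: {(1,6), (2,7), (3,11), (4,9), (8,0), (10,13)}

|M| = 6 (so the lex-smallest maximum matching has 6 edges)
process left vertices in ascending order; for each, take the smallest-labelled available neighbour that still permits 6 edges overall, or leave it unmatched if none does
lex-smallest matching: {1-6, 2-7, 3-11, 4-9, 8-0, 10-13}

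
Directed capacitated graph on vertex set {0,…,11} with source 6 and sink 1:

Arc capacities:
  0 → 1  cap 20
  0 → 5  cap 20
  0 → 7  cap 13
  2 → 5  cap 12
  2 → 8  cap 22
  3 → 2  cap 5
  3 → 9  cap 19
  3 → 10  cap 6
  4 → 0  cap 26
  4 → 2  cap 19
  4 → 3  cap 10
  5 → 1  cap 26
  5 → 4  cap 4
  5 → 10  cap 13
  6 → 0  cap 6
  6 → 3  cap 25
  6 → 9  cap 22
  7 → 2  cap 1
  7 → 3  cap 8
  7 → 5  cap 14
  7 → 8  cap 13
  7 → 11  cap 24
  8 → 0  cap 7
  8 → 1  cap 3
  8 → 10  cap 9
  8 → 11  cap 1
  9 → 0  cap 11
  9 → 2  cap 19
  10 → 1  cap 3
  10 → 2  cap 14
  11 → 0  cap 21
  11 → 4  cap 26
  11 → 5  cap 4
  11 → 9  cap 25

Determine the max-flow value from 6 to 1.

Maximum flow value: 43

augment #1: 6→0→1 bottleneck 6, total now 6
augment #2: 6→3→10→1 bottleneck 3, total now 9
augment #3: 6→9→0→1 bottleneck 11, total now 20
augment #4: 6→3→2→5→1 bottleneck 5, total now 25
augment #5: 6→9→2→5→1 bottleneck 7, total now 32
augment #6: 6→9→2→8→1 bottleneck 3, total now 35
augment #7: 6→9→2→8→0→1 bottleneck 1, total now 36
augment #8: 6→3→9→2→8→0→1 bottleneck 2, total now 38
augment #9: 6→3→9→2→8→0→5→1 bottleneck 4, total now 42
augment #10: 6→3→9→2→8→11→5→1 bottleneck 1, total now 43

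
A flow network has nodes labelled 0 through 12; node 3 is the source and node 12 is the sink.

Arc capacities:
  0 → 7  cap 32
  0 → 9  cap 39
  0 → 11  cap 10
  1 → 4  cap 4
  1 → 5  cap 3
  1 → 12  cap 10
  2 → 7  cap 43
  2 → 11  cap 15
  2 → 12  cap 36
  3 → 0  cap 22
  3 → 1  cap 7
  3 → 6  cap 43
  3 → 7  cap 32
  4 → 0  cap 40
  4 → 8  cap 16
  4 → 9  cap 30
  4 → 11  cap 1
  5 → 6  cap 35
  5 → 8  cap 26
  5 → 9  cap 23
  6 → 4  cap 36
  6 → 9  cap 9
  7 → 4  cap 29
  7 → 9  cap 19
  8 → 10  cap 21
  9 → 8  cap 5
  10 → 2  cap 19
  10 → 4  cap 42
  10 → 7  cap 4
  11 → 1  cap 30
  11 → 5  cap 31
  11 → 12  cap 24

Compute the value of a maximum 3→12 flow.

augment #1: 3→1→12 bottleneck 7, total now 7
augment #2: 3→0→11→12 bottleneck 10, total now 17
augment #3: 3→6→4→11→12 bottleneck 1, total now 18
augment #4: 3→0→9→8→10→2→12 bottleneck 5, total now 23
augment #5: 3→6→4→8→10→2→12 bottleneck 14, total now 37

Maximum flow value: 37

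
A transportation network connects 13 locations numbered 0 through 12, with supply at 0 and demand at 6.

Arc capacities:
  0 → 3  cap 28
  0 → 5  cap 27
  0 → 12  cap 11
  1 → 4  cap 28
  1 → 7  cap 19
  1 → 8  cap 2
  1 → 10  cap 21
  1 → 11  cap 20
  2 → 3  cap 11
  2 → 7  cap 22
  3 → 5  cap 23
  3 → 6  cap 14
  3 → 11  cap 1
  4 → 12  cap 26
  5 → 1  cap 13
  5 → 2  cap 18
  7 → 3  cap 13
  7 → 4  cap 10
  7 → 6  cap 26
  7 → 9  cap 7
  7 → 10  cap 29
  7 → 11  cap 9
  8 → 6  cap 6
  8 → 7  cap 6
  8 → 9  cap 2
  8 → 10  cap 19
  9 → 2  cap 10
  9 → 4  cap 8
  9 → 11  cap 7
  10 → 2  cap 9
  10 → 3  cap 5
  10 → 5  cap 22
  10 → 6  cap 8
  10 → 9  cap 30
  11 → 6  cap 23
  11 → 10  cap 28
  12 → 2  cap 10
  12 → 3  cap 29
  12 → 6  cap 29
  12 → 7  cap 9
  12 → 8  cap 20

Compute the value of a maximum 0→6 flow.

augment #1: 0→3→6 bottleneck 14, total now 14
augment #2: 0→12→6 bottleneck 11, total now 25
augment #3: 0→3→11→6 bottleneck 1, total now 26
augment #4: 0→5→1→7→6 bottleneck 13, total now 39
augment #5: 0→5→2→7→6 bottleneck 13, total now 52
augment #6: 0→5→2→7→10→6 bottleneck 1, total now 53
augment #7: 0→3→5→2→7→10→6 bottleneck 4, total now 57

Maximum flow value: 57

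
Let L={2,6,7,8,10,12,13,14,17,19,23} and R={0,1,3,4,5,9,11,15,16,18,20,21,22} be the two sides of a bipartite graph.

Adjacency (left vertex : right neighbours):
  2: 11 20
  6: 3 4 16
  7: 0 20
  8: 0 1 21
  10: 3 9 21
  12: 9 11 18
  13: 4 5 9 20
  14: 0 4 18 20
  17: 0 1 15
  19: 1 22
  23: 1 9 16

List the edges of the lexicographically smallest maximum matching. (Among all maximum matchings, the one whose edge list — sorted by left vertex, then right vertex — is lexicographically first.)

|M| = 11 (so the lex-smallest maximum matching has 11 edges)
process left vertices in ascending order; for each, take the smallest-labelled available neighbour that still permits 11 edges overall, or leave it unmatched if none does
lex-smallest matching: {2-11, 6-3, 7-0, 8-1, 10-9, 12-18, 13-4, 14-20, 17-15, 19-22, 23-16}

Lex-smallest maximum matching: {(2,11), (6,3), (7,0), (8,1), (10,9), (12,18), (13,4), (14,20), (17,15), (19,22), (23,16)}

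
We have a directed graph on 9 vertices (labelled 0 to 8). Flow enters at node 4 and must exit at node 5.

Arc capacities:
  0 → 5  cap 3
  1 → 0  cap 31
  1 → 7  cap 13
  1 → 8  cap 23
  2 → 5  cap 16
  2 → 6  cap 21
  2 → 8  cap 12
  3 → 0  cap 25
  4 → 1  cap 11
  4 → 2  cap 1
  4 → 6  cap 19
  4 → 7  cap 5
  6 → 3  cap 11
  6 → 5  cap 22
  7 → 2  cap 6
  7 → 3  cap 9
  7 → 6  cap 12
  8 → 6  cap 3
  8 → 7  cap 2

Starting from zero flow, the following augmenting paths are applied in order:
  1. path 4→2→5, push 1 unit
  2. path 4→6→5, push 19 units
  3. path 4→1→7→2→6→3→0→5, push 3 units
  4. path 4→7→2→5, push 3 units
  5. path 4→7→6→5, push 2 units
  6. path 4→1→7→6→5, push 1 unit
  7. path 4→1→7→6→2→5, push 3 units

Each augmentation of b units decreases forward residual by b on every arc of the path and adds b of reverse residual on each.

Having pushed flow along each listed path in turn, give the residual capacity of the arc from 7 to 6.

Residual capacity of (7,6): 6

after path 1 (4→2→5, push 1): res(7,6)=12
after path 2 (4→6→5, push 19): res(7,6)=12
after path 3 (4→1→7→2→6→3→0→5, push 3): res(7,6)=12
after path 4 (4→7→2→5, push 3): res(7,6)=12
after path 5 (4→7→6→5, push 2): res(7,6)=10
after path 6 (4→1→7→6→5, push 1): res(7,6)=9
after path 7 (4→1→7→6→2→5, push 3): res(7,6)=6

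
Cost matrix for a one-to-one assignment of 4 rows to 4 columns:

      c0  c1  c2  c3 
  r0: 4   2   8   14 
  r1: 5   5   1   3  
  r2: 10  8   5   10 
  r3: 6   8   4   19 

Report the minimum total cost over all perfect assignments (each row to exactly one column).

optimal assignment: row0→col1 (cost 2), row1→col3 (cost 3), row2→col2 (cost 5), row3→col0 (cost 6)
total = 2 + 3 + 5 + 6 = 16

Minimum assignment cost: 16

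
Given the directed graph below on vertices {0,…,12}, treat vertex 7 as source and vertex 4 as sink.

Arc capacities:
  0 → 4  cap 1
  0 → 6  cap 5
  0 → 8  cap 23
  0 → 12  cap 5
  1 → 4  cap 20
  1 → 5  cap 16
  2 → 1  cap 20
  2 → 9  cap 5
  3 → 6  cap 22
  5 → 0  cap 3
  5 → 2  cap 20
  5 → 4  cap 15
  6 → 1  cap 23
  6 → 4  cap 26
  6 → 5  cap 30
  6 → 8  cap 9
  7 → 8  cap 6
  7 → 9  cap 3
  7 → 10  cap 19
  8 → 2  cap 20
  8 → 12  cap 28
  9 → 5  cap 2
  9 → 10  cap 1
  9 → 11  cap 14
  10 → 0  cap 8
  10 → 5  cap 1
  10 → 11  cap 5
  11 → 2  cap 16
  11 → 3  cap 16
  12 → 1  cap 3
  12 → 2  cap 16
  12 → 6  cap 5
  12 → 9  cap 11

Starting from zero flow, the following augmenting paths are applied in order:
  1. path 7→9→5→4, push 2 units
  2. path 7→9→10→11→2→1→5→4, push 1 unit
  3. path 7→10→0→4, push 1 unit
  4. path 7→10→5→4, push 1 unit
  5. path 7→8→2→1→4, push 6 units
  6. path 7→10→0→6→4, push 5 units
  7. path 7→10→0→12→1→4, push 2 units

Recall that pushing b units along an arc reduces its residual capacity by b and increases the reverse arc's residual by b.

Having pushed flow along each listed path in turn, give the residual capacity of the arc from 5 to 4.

Residual capacity of (5,4): 11

after path 1 (7→9→5→4, push 2): res(5,4)=13
after path 2 (7→9→10→11→2→1→5→4, push 1): res(5,4)=12
after path 3 (7→10→0→4, push 1): res(5,4)=12
after path 4 (7→10→5→4, push 1): res(5,4)=11
after path 5 (7→8→2→1→4, push 6): res(5,4)=11
after path 6 (7→10→0→6→4, push 5): res(5,4)=11
after path 7 (7→10→0→12→1→4, push 2): res(5,4)=11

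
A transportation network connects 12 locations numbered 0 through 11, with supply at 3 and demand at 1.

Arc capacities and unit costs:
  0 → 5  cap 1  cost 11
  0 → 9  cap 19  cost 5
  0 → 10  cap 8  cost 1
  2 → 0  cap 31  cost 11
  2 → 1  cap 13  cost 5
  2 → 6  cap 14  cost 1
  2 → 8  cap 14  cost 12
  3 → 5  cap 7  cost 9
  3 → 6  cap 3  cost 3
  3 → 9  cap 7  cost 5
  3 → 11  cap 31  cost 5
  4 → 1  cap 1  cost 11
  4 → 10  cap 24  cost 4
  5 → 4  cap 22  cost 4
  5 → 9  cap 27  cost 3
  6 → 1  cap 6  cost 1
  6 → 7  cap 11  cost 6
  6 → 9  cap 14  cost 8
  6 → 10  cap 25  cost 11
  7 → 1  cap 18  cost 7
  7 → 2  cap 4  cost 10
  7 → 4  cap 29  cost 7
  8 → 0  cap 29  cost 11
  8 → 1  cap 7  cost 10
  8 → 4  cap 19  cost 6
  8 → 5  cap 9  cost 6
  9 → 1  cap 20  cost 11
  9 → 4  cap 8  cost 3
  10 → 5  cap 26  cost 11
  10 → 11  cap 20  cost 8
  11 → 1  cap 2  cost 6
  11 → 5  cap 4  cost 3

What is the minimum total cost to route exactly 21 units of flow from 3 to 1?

shortest-cost path #1: 3→6→1 push 3 @ unit cost 4 (adds 12)
shortest-cost path #2: 3→11→1 push 2 @ unit cost 11 (adds 22)
shortest-cost path #3: 3→9→1 push 7 @ unit cost 16 (adds 112)
shortest-cost path #4: 3→11→5→9→1 push 4 @ unit cost 22 (adds 88)
shortest-cost path #5: 3→5→9→1 push 5 @ unit cost 23 (adds 115)
total cost = 349

Minimum cost for 21 units: 349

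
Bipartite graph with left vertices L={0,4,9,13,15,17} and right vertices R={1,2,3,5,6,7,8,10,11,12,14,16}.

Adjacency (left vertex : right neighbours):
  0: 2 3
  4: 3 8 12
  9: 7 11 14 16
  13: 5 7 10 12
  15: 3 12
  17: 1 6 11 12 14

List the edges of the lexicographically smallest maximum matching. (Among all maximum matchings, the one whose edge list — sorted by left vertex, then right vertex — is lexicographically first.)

|M| = 6 (so the lex-smallest maximum matching has 6 edges)
process left vertices in ascending order; for each, take the smallest-labelled available neighbour that still permits 6 edges overall, or leave it unmatched if none does
lex-smallest matching: {0-2, 4-3, 9-7, 13-5, 15-12, 17-1}

Lex-smallest maximum matching: {(0,2), (4,3), (9,7), (13,5), (15,12), (17,1)}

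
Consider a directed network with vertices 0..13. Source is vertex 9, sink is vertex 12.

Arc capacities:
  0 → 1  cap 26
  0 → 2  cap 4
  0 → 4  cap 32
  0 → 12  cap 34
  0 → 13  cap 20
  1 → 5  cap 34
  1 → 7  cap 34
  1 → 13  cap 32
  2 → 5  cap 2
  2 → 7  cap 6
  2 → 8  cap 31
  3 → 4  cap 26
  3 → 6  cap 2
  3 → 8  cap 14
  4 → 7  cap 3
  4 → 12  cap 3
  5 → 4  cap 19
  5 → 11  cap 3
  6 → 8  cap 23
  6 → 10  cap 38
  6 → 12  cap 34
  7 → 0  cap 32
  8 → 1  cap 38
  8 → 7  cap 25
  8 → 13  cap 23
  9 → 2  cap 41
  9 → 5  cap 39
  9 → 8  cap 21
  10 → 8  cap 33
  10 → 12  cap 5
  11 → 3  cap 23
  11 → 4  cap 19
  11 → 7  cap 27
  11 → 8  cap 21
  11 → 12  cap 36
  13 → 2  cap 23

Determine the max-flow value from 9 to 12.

Maximum flow value: 38

augment #1: 9→5→4→12 bottleneck 3, total now 3
augment #2: 9→5→11→12 bottleneck 3, total now 6
augment #3: 9→2→7→0→12 bottleneck 6, total now 12
augment #4: 9→8→7→0→12 bottleneck 21, total now 33
augment #5: 9→2→8→7→0→12 bottleneck 4, total now 37
augment #6: 9→5→4→7→0→12 bottleneck 1, total now 38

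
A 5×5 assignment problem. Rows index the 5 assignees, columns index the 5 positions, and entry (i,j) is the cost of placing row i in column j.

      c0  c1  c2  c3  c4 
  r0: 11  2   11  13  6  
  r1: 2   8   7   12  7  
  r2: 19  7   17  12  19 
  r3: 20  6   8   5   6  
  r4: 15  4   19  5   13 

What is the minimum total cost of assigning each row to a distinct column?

optimal assignment: row0→col4 (cost 6), row1→col0 (cost 2), row2→col1 (cost 7), row3→col2 (cost 8), row4→col3 (cost 5)
total = 6 + 2 + 7 + 8 + 5 = 28

Minimum assignment cost: 28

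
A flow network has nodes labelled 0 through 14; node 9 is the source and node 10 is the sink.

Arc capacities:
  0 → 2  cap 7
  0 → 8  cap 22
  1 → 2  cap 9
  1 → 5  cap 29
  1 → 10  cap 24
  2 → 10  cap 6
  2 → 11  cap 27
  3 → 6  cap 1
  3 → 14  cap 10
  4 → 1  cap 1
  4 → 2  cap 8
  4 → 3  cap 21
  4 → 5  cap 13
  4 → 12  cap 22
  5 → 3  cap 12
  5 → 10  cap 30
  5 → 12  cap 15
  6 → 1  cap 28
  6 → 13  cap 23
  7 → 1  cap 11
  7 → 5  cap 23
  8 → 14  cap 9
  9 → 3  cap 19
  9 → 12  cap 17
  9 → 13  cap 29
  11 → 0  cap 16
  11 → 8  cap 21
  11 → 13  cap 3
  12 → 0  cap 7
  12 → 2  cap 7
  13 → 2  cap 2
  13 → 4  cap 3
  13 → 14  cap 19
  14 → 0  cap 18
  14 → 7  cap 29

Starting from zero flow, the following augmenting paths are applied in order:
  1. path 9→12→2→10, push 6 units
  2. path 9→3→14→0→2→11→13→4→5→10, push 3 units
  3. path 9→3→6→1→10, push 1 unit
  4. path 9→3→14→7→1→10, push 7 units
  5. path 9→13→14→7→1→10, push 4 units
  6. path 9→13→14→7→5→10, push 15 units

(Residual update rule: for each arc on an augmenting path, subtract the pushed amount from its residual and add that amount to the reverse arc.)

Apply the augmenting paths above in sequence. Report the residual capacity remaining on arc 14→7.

after path 1 (9→12→2→10, push 6): res(14,7)=29
after path 2 (9→3→14→0→2→11→13→4→5→10, push 3): res(14,7)=29
after path 3 (9→3→6→1→10, push 1): res(14,7)=29
after path 4 (9→3→14→7→1→10, push 7): res(14,7)=22
after path 5 (9→13→14→7→1→10, push 4): res(14,7)=18
after path 6 (9→13→14→7→5→10, push 15): res(14,7)=3

Residual capacity of (14,7): 3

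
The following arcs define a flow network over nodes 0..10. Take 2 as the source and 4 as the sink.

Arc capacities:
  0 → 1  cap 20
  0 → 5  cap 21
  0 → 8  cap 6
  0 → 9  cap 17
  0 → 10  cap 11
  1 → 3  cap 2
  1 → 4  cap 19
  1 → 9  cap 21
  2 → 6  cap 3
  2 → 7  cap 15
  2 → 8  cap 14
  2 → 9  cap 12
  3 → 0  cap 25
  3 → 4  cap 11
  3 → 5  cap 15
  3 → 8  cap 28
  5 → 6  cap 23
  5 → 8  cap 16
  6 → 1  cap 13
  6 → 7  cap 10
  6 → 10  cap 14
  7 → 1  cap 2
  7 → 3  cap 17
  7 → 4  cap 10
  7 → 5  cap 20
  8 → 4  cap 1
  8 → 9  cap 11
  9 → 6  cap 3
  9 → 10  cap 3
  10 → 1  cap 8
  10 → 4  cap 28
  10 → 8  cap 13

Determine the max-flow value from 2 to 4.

augment #1: 2→7→4 bottleneck 10, total now 10
augment #2: 2→8→4 bottleneck 1, total now 11
augment #3: 2→6→1→4 bottleneck 3, total now 14
augment #4: 2→7→1→4 bottleneck 2, total now 16
augment #5: 2→7→3→4 bottleneck 3, total now 19
augment #6: 2→9→10→4 bottleneck 3, total now 22
augment #7: 2→9→6→1→4 bottleneck 3, total now 25

Maximum flow value: 25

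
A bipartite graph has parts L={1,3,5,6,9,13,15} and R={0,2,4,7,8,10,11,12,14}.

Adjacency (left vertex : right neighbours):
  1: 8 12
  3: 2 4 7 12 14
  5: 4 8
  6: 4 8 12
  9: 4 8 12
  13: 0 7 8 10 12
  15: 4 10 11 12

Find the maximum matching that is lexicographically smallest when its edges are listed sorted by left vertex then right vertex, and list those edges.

|M| = 6 (so the lex-smallest maximum matching has 6 edges)
process left vertices in ascending order; for each, take the smallest-labelled available neighbour that still permits 6 edges overall, or leave it unmatched if none does
lex-smallest matching: {1-8, 3-2, 5-4, 6-12, 13-0, 15-10}

Lex-smallest maximum matching: {(1,8), (3,2), (5,4), (6,12), (13,0), (15,10)}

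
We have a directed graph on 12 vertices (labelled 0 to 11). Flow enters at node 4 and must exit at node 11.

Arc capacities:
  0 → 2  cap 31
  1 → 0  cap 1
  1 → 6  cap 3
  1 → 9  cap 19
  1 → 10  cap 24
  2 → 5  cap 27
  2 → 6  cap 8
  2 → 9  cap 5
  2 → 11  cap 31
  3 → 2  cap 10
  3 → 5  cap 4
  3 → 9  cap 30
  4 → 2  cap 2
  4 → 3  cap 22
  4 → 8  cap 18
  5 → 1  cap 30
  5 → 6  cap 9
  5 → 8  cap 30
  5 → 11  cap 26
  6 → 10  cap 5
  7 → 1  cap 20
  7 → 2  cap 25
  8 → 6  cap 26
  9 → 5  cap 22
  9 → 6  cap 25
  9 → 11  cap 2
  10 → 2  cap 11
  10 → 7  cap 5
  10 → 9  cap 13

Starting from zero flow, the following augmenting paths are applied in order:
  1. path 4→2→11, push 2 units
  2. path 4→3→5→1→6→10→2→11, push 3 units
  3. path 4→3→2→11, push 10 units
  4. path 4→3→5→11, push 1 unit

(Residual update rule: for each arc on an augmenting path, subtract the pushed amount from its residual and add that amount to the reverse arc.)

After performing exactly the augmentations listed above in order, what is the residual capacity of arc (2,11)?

Residual capacity of (2,11): 16

after path 1 (4→2→11, push 2): res(2,11)=29
after path 2 (4→3→5→1→6→10→2→11, push 3): res(2,11)=26
after path 3 (4→3→2→11, push 10): res(2,11)=16
after path 4 (4→3→5→11, push 1): res(2,11)=16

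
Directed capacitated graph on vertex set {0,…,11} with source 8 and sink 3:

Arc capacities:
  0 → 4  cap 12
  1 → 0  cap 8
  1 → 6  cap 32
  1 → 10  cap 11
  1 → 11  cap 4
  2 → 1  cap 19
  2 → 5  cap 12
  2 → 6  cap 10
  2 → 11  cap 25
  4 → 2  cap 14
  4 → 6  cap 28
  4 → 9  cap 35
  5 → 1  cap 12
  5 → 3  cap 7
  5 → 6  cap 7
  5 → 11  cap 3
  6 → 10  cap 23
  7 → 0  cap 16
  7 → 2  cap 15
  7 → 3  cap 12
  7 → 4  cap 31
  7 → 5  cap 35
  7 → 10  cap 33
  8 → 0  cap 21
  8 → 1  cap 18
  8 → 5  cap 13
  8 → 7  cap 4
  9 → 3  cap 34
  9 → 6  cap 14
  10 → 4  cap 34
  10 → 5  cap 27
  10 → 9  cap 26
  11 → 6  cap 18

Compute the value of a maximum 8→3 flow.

Maximum flow value: 45

augment #1: 8→5→3 bottleneck 7, total now 7
augment #2: 8→7→3 bottleneck 4, total now 11
augment #3: 8→0→4→9→3 bottleneck 12, total now 23
augment #4: 8→1→10→9→3 bottleneck 11, total now 34
augment #5: 8→1→6→10→9→3 bottleneck 7, total now 41
augment #6: 8→5→6→10→9→3 bottleneck 4, total now 45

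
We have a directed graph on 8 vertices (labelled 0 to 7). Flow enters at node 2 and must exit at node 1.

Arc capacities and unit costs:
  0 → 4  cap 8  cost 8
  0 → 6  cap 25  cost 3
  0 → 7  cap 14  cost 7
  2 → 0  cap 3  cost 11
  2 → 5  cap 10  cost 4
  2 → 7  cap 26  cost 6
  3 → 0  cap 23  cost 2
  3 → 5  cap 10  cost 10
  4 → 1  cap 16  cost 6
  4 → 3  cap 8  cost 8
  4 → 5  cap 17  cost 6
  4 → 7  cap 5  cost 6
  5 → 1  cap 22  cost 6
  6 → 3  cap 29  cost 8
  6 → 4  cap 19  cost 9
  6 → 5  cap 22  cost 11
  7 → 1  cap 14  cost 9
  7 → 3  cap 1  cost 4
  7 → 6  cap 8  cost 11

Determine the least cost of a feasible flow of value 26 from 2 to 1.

shortest-cost path #1: 2→5→1 push 10 @ unit cost 10 (adds 100)
shortest-cost path #2: 2→7→1 push 14 @ unit cost 15 (adds 210)
shortest-cost path #3: 2→0→4→1 push 2 @ unit cost 25 (adds 50)
total cost = 360

Minimum cost for 26 units: 360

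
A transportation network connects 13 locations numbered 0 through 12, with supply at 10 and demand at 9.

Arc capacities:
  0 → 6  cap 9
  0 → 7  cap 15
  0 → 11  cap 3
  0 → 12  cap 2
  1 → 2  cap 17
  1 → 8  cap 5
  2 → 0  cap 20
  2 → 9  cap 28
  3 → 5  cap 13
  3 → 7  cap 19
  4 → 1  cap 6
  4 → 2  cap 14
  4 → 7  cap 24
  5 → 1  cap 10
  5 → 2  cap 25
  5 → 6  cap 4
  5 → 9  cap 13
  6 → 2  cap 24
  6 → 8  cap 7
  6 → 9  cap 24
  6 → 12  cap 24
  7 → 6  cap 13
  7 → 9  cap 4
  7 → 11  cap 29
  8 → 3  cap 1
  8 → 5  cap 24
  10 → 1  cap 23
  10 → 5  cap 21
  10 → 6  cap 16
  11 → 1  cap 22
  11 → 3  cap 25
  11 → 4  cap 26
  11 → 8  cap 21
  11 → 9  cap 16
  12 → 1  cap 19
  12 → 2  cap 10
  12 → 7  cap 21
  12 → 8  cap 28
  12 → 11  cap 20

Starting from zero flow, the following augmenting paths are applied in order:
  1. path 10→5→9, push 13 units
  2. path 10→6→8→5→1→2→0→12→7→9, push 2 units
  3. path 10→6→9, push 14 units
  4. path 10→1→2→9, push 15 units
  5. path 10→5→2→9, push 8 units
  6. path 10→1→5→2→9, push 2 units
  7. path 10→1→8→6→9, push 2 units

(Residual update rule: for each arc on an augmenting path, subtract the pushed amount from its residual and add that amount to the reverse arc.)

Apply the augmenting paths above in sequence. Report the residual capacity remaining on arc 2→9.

after path 1 (10→5→9, push 13): res(2,9)=28
after path 2 (10→6→8→5→1→2→0→12→7→9, push 2): res(2,9)=28
after path 3 (10→6→9, push 14): res(2,9)=28
after path 4 (10→1→2→9, push 15): res(2,9)=13
after path 5 (10→5→2→9, push 8): res(2,9)=5
after path 6 (10→1→5→2→9, push 2): res(2,9)=3
after path 7 (10→1→8→6→9, push 2): res(2,9)=3

Residual capacity of (2,9): 3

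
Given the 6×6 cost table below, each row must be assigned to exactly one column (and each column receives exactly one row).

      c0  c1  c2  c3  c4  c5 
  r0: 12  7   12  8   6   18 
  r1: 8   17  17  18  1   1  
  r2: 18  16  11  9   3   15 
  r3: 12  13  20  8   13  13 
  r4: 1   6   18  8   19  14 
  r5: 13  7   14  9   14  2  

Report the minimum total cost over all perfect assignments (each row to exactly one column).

optimal assignment: row0→col1 (cost 7), row1→col4 (cost 1), row2→col2 (cost 11), row3→col3 (cost 8), row4→col0 (cost 1), row5→col5 (cost 2)
total = 7 + 1 + 11 + 8 + 1 + 2 = 30

Minimum assignment cost: 30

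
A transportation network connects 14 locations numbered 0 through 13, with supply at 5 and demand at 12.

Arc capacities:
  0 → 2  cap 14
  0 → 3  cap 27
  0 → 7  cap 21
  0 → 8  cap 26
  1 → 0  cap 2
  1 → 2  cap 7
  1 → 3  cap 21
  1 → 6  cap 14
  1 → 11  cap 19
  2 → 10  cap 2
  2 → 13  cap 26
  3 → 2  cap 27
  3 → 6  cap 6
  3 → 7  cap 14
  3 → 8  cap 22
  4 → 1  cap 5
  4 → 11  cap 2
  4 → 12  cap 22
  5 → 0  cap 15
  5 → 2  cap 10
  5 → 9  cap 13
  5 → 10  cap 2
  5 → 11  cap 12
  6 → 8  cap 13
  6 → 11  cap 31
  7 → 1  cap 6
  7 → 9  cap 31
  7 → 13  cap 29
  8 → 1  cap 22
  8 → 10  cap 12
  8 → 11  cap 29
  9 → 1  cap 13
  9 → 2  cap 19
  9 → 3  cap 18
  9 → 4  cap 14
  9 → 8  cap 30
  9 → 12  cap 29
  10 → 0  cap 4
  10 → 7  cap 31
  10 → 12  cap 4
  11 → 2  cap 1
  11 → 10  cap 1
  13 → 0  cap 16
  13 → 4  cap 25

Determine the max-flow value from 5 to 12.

augment #1: 5→9→12 bottleneck 13, total now 13
augment #2: 5→10→12 bottleneck 2, total now 15
augment #3: 5→2→10→12 bottleneck 2, total now 17
augment #4: 5→0→7→9→12 bottleneck 15, total now 32
augment #5: 5→2→13→4→12 bottleneck 8, total now 40
augment #6: 5→11→2→13→4→12 bottleneck 1, total now 41
augment #7: 5→11→10→7→9→12 bottleneck 1, total now 42

Maximum flow value: 42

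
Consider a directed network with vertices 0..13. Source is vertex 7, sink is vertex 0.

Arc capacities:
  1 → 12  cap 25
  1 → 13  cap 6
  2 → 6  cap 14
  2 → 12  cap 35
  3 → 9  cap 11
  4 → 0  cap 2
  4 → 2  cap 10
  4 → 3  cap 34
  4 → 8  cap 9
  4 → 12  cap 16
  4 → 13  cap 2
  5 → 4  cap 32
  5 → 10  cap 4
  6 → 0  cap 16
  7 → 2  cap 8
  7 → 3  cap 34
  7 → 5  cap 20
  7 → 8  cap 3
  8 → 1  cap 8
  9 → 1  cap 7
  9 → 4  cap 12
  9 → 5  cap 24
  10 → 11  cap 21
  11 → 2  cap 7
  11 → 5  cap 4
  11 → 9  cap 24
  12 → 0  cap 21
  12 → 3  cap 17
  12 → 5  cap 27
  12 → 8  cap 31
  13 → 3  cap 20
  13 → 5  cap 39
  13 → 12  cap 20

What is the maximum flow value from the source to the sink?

Maximum flow value: 37

augment #1: 7→2→6→0 bottleneck 8, total now 8
augment #2: 7→5→4→0 bottleneck 2, total now 10
augment #3: 7→5→4→12→0 bottleneck 16, total now 26
augment #4: 7→8→1→12→0 bottleneck 3, total now 29
augment #5: 7→3→9→1→12→0 bottleneck 2, total now 31
augment #6: 7→5→4→2→6→0 bottleneck 2, total now 33
augment #7: 7→3→9→4→2→6→0 bottleneck 4, total now 37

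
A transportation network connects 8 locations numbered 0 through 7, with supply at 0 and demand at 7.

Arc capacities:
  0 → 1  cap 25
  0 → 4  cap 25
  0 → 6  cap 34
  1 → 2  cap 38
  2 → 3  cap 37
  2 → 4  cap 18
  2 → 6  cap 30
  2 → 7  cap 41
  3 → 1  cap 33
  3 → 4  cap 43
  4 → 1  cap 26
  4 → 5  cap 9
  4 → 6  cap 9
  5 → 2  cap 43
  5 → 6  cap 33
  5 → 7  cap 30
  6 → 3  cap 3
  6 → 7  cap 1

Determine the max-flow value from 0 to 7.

augment #1: 0→6→7 bottleneck 1, total now 1
augment #2: 0→1→2→7 bottleneck 25, total now 26
augment #3: 0→4→5→7 bottleneck 9, total now 35
augment #4: 0→4→1→2→7 bottleneck 13, total now 48

Maximum flow value: 48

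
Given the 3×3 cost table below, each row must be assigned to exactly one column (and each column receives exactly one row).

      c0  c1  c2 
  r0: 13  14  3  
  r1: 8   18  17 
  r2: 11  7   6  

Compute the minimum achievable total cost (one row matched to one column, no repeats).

Minimum assignment cost: 18

optimal assignment: row0→col2 (cost 3), row1→col0 (cost 8), row2→col1 (cost 7)
total = 3 + 8 + 7 = 18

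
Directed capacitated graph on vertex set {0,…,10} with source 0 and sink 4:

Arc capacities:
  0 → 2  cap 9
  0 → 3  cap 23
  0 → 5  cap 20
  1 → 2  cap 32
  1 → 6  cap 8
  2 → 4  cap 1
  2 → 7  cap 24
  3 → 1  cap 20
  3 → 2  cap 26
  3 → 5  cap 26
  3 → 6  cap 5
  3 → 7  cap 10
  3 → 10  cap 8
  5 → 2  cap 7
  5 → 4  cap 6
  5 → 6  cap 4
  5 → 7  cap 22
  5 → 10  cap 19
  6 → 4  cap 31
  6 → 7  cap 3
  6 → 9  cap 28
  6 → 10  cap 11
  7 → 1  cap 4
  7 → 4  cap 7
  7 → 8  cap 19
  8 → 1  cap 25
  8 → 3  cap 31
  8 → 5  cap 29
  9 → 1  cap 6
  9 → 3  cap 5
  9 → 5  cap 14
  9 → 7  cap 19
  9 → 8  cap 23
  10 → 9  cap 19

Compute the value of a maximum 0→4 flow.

augment #1: 0→2→4 bottleneck 1, total now 1
augment #2: 0→5→4 bottleneck 6, total now 7
augment #3: 0→2→7→4 bottleneck 7, total now 14
augment #4: 0→3→6→4 bottleneck 5, total now 19
augment #5: 0→5→6→4 bottleneck 4, total now 23
augment #6: 0→3→1→6→4 bottleneck 8, total now 31

Maximum flow value: 31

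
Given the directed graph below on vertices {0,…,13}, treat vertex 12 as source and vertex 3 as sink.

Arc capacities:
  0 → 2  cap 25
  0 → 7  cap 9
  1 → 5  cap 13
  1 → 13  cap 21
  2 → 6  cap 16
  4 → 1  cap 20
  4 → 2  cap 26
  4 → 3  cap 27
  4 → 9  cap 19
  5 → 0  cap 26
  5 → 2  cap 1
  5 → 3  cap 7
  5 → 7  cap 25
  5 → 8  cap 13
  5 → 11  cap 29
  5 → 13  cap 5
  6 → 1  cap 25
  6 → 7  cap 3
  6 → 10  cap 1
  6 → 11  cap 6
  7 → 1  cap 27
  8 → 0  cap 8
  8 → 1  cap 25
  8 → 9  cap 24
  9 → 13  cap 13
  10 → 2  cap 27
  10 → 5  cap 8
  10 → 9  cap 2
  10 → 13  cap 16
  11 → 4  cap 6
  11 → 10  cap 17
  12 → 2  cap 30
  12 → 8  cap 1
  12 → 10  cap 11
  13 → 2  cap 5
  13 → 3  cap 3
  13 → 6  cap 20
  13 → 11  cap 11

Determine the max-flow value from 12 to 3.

Maximum flow value: 16

augment #1: 12→10→5→3 bottleneck 7, total now 7
augment #2: 12→10→13→3 bottleneck 3, total now 10
augment #3: 12→2→6→11→4→3 bottleneck 6, total now 16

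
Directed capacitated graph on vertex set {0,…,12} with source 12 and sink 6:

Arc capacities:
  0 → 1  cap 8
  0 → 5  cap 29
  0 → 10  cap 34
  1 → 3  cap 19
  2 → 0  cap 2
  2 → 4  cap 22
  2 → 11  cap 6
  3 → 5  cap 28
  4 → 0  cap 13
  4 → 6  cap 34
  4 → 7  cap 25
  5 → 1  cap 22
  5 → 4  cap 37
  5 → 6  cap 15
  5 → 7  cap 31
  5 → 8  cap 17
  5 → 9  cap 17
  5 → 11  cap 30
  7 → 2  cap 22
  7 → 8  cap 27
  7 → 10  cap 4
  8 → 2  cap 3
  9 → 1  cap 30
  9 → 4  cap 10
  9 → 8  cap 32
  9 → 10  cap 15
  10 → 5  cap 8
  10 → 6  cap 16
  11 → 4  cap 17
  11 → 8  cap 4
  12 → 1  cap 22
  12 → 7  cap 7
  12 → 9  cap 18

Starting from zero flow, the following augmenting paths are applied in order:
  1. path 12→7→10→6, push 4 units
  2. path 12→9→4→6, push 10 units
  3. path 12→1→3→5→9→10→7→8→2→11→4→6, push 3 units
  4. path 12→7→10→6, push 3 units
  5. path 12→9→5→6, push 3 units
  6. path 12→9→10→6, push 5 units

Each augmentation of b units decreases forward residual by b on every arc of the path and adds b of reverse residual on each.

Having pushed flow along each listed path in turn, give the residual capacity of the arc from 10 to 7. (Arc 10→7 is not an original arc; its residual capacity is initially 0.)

Residual capacity of (10,7): 4

after path 1 (12→7→10→6, push 4): res(10,7)=4
after path 2 (12→9→4→6, push 10): res(10,7)=4
after path 3 (12→1→3→5→9→10→7→8→2→11→4→6, push 3): res(10,7)=1
after path 4 (12→7→10→6, push 3): res(10,7)=4
after path 5 (12→9→5→6, push 3): res(10,7)=4
after path 6 (12→9→10→6, push 5): res(10,7)=4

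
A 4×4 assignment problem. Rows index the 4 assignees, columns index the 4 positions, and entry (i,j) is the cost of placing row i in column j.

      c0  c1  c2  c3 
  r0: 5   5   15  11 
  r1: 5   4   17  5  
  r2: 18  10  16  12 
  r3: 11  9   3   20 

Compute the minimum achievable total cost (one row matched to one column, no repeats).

optimal assignment: row0→col0 (cost 5), row1→col3 (cost 5), row2→col1 (cost 10), row3→col2 (cost 3)
total = 5 + 5 + 10 + 3 = 23

Minimum assignment cost: 23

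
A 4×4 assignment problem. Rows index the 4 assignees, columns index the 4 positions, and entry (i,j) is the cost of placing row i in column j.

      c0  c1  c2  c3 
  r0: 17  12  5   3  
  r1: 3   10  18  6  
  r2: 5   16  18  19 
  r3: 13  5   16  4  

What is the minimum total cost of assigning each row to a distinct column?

optimal assignment: row0→col2 (cost 5), row1→col3 (cost 6), row2→col0 (cost 5), row3→col1 (cost 5)
total = 5 + 6 + 5 + 5 = 21

Minimum assignment cost: 21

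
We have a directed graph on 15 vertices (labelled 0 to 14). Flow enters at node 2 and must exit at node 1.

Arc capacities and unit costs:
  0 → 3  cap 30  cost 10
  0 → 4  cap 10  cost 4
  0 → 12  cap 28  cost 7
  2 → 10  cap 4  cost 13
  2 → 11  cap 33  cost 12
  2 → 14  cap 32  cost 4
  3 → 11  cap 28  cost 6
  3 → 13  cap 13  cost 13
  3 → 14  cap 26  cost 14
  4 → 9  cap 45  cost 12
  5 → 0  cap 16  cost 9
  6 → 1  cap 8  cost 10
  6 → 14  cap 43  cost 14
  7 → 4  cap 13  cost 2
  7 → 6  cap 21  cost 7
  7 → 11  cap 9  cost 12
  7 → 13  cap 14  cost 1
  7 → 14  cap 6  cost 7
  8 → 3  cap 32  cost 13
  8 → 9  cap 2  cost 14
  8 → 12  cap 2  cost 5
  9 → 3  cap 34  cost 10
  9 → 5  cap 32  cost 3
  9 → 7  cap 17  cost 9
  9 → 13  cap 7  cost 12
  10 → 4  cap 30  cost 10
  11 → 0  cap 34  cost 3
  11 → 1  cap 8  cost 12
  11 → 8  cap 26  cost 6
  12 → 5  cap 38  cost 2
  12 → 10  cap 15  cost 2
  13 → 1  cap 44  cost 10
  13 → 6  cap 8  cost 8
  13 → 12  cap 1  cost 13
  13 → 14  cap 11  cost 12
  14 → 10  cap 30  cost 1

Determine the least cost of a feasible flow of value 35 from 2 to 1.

shortest-cost path #1: 2→11→1 push 8 @ unit cost 24 (adds 192)
shortest-cost path #2: 2→14→10→4→9→7→13→1 push 14 @ unit cost 47 (adds 658)
shortest-cost path #3: 2→11→0→3→13→1 push 13 @ unit cost 48 (adds 624)
total cost = 1474

Minimum cost for 35 units: 1474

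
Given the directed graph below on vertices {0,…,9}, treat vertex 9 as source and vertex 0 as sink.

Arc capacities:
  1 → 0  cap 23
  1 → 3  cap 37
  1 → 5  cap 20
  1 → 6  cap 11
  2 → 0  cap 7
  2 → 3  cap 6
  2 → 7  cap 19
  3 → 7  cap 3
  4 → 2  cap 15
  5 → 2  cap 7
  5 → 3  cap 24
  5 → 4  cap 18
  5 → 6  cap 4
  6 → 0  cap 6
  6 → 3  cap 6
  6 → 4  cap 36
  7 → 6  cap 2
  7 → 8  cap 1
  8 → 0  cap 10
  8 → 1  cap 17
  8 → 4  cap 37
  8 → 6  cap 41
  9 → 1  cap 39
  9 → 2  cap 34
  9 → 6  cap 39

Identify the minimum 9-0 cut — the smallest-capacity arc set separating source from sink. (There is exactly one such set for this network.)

augment #1: 9→1→0 push 23
augment #2: 9→2→0 push 7
augment #3: 9→6→0 push 6
augment #4: 9→2→7→8→0 push 1
max flow = 37; residual-reachable set from 9 gives S-side
cut edges (S→T): {(1,0), (2,0), (6,0), (7,8)} total cap 37

Min-cut arcs: {(1,0), (2,0), (6,0), (7,8)} (total capacity 37)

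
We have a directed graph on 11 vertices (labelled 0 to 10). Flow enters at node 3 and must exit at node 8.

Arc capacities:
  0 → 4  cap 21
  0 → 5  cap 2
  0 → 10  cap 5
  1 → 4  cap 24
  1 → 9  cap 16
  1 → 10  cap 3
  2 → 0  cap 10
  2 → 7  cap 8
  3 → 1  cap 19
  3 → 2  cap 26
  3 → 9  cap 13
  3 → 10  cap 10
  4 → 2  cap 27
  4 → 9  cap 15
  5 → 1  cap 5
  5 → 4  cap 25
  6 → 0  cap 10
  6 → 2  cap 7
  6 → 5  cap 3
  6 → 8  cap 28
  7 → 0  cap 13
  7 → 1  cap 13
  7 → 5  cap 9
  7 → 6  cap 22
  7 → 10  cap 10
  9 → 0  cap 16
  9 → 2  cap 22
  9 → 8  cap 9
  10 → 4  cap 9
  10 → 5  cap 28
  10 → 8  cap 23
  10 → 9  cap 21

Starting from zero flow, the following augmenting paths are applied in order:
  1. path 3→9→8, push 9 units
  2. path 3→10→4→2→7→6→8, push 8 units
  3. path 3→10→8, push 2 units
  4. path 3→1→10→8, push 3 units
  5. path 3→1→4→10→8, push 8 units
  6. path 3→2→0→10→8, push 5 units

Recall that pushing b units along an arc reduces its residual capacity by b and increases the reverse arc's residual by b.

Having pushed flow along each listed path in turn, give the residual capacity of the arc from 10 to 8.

Residual capacity of (10,8): 5

after path 1 (3→9→8, push 9): res(10,8)=23
after path 2 (3→10→4→2→7→6→8, push 8): res(10,8)=23
after path 3 (3→10→8, push 2): res(10,8)=21
after path 4 (3→1→10→8, push 3): res(10,8)=18
after path 5 (3→1→4→10→8, push 8): res(10,8)=10
after path 6 (3→2→0→10→8, push 5): res(10,8)=5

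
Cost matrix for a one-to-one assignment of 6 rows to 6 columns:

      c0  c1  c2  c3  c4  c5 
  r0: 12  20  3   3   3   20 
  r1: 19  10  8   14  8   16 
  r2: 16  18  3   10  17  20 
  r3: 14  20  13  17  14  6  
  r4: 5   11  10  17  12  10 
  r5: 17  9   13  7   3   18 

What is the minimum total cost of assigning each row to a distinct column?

Minimum assignment cost: 30

optimal assignment: row0→col3 (cost 3), row1→col1 (cost 10), row2→col2 (cost 3), row3→col5 (cost 6), row4→col0 (cost 5), row5→col4 (cost 3)
total = 3 + 10 + 3 + 6 + 5 + 3 = 30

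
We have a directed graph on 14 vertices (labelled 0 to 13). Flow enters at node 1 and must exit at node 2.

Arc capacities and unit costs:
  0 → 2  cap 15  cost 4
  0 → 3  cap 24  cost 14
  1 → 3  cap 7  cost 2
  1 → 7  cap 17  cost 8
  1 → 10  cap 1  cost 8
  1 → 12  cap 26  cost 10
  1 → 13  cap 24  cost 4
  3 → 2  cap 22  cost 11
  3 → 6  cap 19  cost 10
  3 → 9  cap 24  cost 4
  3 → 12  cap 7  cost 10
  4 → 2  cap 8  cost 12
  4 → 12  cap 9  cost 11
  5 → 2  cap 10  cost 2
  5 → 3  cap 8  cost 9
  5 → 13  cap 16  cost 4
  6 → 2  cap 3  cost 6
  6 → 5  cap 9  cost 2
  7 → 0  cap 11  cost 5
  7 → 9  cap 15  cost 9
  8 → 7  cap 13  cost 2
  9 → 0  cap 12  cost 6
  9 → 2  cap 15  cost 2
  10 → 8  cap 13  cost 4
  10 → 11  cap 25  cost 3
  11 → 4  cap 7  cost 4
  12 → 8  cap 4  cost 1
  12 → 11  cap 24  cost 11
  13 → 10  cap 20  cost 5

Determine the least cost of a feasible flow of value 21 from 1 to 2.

shortest-cost path #1: 1→3→9→2 push 7 @ unit cost 8 (adds 56)
shortest-cost path #2: 1→7→0→2 push 11 @ unit cost 17 (adds 187)
shortest-cost path #3: 1→7→9→2 push 3 @ unit cost 19 (adds 57)
total cost = 300

Minimum cost for 21 units: 300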